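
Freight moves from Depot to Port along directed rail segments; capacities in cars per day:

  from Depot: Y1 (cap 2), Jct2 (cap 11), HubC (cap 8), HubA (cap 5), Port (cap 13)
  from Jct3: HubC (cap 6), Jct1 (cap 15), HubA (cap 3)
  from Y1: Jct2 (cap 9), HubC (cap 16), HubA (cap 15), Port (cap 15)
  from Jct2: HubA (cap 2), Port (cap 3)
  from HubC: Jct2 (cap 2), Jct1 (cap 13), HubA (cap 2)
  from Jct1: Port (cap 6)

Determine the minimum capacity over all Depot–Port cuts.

24

Augment Depot→Port: bottleneck 13, flow now 13.
Augment Depot→Y1→Port: bottleneck 2, flow now 15.
Augment Depot→Jct2→Port: bottleneck 3, flow now 18.
Augment Depot→HubC→Jct1→Port: bottleneck 6, flow now 24.
No augmenting path remains; maximum flow = 24.
By max-flow min-cut, the minimum cut capacity equals the max flow.
In the residual graph, reachable from Depot: {Depot, Jct2, HubC, Jct1, HubA}.
Min-cut edges: Depot→Y1 (2), Depot→Port (13), Jct2→Port (3), Jct1→Port (6); capacity 2 + 13 + 3 + 6 = 24.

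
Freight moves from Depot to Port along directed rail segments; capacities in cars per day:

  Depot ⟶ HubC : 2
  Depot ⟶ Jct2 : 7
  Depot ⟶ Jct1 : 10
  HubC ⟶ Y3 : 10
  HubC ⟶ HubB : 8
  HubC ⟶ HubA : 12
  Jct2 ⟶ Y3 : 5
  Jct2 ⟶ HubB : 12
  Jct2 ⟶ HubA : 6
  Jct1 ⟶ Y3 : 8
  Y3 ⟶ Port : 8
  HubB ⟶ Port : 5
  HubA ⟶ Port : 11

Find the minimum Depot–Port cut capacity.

17

Augment Depot→HubC→Y3→Port: bottleneck 2, flow now 2.
Augment Depot→Jct2→Y3→Port: bottleneck 5, flow now 7.
Augment Depot→Jct2→HubB→Port: bottleneck 2, flow now 9.
Augment Depot→Jct1→Y3→Port: bottleneck 1, flow now 10.
Augment Depot→Jct1→Y3→HubC→HubB→Port: bottleneck 2, flow now 12. (uses reverse residual edge)
Augment Depot→Jct1→Y3→Jct2→HubB→Port: bottleneck 1, flow now 13. (uses reverse residual edge)
Augment Depot→Jct1→Y3→Jct2→HubA→Port: bottleneck 4, flow now 17. (uses reverse residual edge)
No augmenting path remains; maximum flow = 17.
By max-flow min-cut, the minimum cut capacity equals the max flow.
In the residual graph, reachable from Depot: {Depot, Jct1}.
Min-cut edges: Depot→HubC (2), Depot→Jct2 (7), Jct1→Y3 (8); capacity 2 + 7 + 8 = 17.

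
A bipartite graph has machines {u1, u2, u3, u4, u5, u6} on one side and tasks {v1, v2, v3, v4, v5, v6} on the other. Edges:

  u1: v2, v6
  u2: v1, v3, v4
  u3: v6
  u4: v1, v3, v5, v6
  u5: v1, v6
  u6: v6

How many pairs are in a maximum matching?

5

Unit-capacity flow: source→left, listed edges, right→sink; max matching = max flow.
Augmenting path u1→v2 (+1); matched 1.
Augmenting path u2→v1 (+1); matched 2.
Augmenting path u3→v6 (+1); matched 3.
Augmenting path u4→v3 (+1); matched 4.
Augmenting path u5→v1→u2→v4 (+1); matched 5.
No augmenting path remains; maximum matching = 5.
König certificate: {u1, u2, u4, u5, v6} is a vertex cover of size 5 (every listed pair touches it), so no matching can be larger.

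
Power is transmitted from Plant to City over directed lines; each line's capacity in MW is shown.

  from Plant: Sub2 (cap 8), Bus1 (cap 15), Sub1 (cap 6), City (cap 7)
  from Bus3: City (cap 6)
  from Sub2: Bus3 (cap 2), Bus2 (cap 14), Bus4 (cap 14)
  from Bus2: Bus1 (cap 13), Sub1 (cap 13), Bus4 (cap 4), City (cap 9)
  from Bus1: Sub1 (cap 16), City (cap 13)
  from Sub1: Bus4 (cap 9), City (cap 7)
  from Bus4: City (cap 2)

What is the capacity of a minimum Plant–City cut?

36

Augment Plant→City: bottleneck 7, flow now 7.
Augment Plant→Bus1→City: bottleneck 13, flow now 20.
Augment Plant→Sub1→City: bottleneck 6, flow now 26.
Augment Plant→Sub2→Bus3→City: bottleneck 2, flow now 28.
Augment Plant→Sub2→Bus2→City: bottleneck 6, flow now 34.
Augment Plant→Bus1→Sub1→City: bottleneck 1, flow now 35.
Augment Plant→Bus1→Sub1→Bus4→City: bottleneck 1, flow now 36.
No augmenting path remains; maximum flow = 36.
By max-flow min-cut, the minimum cut capacity equals the max flow.
In the residual graph, reachable from Plant: {Plant}.
Min-cut edges: Plant→Sub2 (8), Plant→Bus1 (15), Plant→Sub1 (6), Plant→City (7); capacity 8 + 15 + 6 + 7 = 36.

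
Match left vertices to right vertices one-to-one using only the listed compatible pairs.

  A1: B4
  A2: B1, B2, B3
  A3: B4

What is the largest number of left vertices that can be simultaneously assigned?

Unit-capacity flow: source→left, listed edges, right→sink; max matching = max flow.
Augmenting path A1→B4 (+1); matched 1.
Augmenting path A2→B1 (+1); matched 2.
No augmenting path remains; maximum matching = 2.
König certificate: {A2, B4} is a vertex cover of size 2 (every listed pair touches it), so no matching can be larger.

2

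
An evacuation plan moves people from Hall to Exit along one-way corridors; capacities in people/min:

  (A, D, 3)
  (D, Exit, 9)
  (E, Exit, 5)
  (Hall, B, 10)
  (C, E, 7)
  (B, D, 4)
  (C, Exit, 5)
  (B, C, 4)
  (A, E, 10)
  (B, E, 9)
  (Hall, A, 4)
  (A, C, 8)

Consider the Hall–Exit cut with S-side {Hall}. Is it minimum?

Given cut capacity: 4 + 10 = 14.
Augment Hall→A→C→Exit: bottleneck 4, flow now 4.
Augment Hall→B→C→Exit: bottleneck 1, flow now 5.
Augment Hall→B→D→Exit: bottleneck 4, flow now 9.
Augment Hall→B→E→Exit: bottleneck 5, flow now 14.
No augmenting path remains; maximum flow = 14.
Cut capacity 14 equals the max flow, so it is a minimum cut.

Yes — it is a minimum cut (capacity 14).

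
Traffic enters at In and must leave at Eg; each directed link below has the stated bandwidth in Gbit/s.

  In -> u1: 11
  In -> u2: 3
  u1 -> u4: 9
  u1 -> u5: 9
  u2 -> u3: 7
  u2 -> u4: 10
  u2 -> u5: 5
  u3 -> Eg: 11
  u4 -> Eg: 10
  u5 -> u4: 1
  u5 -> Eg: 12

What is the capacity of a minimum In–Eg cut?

Augment In→u1→u4→Eg: bottleneck 9, flow now 9.
Augment In→u1→u5→Eg: bottleneck 2, flow now 11.
Augment In→u2→u3→Eg: bottleneck 3, flow now 14.
No augmenting path remains; maximum flow = 14.
By max-flow min-cut, the minimum cut capacity equals the max flow.
In the residual graph, reachable from In: {In}.
Min-cut edges: In→u1 (11), In→u2 (3); capacity 11 + 3 = 14.

14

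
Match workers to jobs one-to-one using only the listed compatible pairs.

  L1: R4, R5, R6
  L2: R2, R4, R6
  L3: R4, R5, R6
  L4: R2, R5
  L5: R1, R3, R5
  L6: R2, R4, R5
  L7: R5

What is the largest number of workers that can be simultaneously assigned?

Unit-capacity flow: source→left, listed edges, right→sink; max matching = max flow.
Augmenting path L1→R4 (+1); matched 1.
Augmenting path L2→R2 (+1); matched 2.
Augmenting path L3→R5 (+1); matched 3.
Augmenting path L5→R1 (+1); matched 4.
Augmenting path L4→R2→L2→R6 (+1); matched 5.
No augmenting path remains; maximum matching = 5.
König certificate: {L5, R2, R4, R5, R6} is a vertex cover of size 5 (every listed pair touches it), so no matching can be larger.

5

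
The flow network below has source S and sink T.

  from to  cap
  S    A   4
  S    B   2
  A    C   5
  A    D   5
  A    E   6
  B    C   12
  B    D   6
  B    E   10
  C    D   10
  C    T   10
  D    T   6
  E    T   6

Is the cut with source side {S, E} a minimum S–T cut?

No — its capacity is 12, but the minimum cut has capacity 6.

Given cut capacity: 4 + 2 + 6 = 12.
Augment S→A→C→T: bottleneck 4, flow now 4.
Augment S→B→C→T: bottleneck 2, flow now 6.
No augmenting path remains; maximum flow = 6.
In the residual graph, reachable from S: {S}.
Min-cut edges: S→A (4), S→B (2); capacity 4 + 2 = 6.
Cut capacity 12 exceeds the max flow 6, so it is not minimum.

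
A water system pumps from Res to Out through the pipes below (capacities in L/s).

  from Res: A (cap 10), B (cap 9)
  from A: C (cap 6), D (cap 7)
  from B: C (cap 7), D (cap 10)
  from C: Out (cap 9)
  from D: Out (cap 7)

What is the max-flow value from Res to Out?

Augment Res→A→C→Out: bottleneck 6, flow now 6.
Augment Res→A→D→Out: bottleneck 4, flow now 10.
Augment Res→B→C→Out: bottleneck 3, flow now 13.
Augment Res→B→D→Out: bottleneck 3, flow now 16.
No augmenting path remains; maximum flow = 16.
In the residual graph, reachable from Res: {Res, A, B, C, D}.
Min-cut edges: C→Out (9), D→Out (7); capacity 9 + 7 = 16.
This cut is saturated, so no flow can exceed 16.

16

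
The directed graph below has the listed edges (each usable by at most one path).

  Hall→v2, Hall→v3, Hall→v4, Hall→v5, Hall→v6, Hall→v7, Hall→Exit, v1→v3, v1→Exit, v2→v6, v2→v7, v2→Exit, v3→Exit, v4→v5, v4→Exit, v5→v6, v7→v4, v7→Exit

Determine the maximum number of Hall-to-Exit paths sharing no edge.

5

Assign every edge capacity 1; by Menger, the answer equals the max flow.
Path Hall→Exit (+1); total 1.
Path Hall→v2→Exit (+1); total 2.
Path Hall→v3→Exit (+1); total 3.
Path Hall→v4→Exit (+1); total 4.
Path Hall→v7→Exit (+1); total 5.
No residual Hall→Exit path; max flow = 5.
Certifying cut of size 5: {Hall→Exit, Hall→v2, Hall→v3, Hall→v4, Hall→v7}.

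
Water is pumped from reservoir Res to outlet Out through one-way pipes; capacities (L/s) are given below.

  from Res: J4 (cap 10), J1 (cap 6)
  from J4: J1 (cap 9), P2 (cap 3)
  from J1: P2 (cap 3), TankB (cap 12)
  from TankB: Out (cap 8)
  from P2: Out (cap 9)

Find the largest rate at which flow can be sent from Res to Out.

Augment Res→J4→P2→Out: bottleneck 3, flow now 3.
Augment Res→J1→TankB→Out: bottleneck 6, flow now 9.
Augment Res→J4→J1→TankB→Out: bottleneck 2, flow now 11.
Augment Res→J4→J1→P2→Out: bottleneck 3, flow now 14.
No augmenting path remains; maximum flow = 14.
In the residual graph, reachable from Res: {Res, J4, J1, TankB}.
Min-cut edges: J4→P2 (3), J1→P2 (3), TankB→Out (8); capacity 3 + 3 + 8 = 14.
This cut is saturated, so no flow can exceed 14.

14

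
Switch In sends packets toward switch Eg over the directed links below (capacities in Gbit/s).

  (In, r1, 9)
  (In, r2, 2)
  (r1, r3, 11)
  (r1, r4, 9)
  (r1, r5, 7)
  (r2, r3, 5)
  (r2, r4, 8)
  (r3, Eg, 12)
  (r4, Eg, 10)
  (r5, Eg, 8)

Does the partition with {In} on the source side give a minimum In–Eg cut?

Given cut capacity: 9 + 2 = 11.
Augment In→r1→r3→Eg: bottleneck 9, flow now 9.
Augment In→r2→r3→Eg: bottleneck 2, flow now 11.
No augmenting path remains; maximum flow = 11.
Cut capacity 11 equals the max flow, so it is a minimum cut.

Yes — it is a minimum cut (capacity 11).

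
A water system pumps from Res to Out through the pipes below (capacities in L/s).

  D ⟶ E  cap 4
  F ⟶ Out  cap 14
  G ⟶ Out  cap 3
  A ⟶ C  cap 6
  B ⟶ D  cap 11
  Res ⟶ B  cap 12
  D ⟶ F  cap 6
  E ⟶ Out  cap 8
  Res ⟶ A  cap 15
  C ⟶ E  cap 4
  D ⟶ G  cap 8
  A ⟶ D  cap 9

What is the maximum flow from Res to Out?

17

Augment Res→A→C→E→Out: bottleneck 4, flow now 4.
Augment Res→A→D→E→Out: bottleneck 4, flow now 8.
Augment Res→A→D→F→Out: bottleneck 5, flow now 13.
Augment Res→B→D→F→Out: bottleneck 1, flow now 14.
Augment Res→B→D→G→Out: bottleneck 3, flow now 17.
No augmenting path remains; maximum flow = 17.
In the residual graph, reachable from Res: {Res, A, B, C, D, G}.
Min-cut edges: C→E (4), D→E (4), D→F (6), G→Out (3); capacity 4 + 4 + 6 + 3 = 17.
This cut is saturated, so no flow can exceed 17.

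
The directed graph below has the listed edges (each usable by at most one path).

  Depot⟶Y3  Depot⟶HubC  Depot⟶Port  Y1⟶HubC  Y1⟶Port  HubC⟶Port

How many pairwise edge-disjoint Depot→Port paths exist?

Assign every edge capacity 1; by Menger, the answer equals the max flow.
Path Depot→Port (+1); total 1.
Path Depot→HubC→Port (+1); total 2.
No residual Depot→Port path; max flow = 2.
Certifying cut of size 2: {Depot→HubC, Depot→Port}.

2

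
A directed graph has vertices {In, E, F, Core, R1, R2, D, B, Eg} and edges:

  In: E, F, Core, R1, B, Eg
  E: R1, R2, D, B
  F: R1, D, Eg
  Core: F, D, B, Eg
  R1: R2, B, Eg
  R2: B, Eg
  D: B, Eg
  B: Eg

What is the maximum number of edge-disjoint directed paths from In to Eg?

Assign every edge capacity 1; by Menger, the answer equals the max flow.
Path In→Eg (+1); total 1.
Path In→F→Eg (+1); total 2.
Path In→Core→Eg (+1); total 3.
Path In→R1→Eg (+1); total 4.
Path In→B→Eg (+1); total 5.
Path In→E→R2→Eg (+1); total 6.
No residual In→Eg path; max flow = 6.
Certifying cut of size 6: {In→B, In→Core, In→E, In→Eg, In→F, In→R1}.

6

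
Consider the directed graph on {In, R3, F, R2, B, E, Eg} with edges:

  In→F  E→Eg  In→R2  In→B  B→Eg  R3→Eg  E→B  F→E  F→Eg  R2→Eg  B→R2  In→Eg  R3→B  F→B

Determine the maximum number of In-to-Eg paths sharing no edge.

Assign every edge capacity 1; by Menger, the answer equals the max flow.
Path In→Eg (+1); total 1.
Path In→F→Eg (+1); total 2.
Path In→R2→Eg (+1); total 3.
Path In→B→Eg (+1); total 4.
No residual In→Eg path; max flow = 4.
Certifying cut of size 4: {In→B, In→Eg, In→F, In→R2}.

4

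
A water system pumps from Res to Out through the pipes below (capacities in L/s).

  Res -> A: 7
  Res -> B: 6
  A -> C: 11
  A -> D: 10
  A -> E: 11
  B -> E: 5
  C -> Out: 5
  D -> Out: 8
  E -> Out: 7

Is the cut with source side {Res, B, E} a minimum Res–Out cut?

No — its capacity is 14, but the minimum cut has capacity 12.

Given cut capacity: 7 + 7 = 14.
Augment Res→A→C→Out: bottleneck 5, flow now 5.
Augment Res→A→D→Out: bottleneck 2, flow now 7.
Augment Res→B→E→Out: bottleneck 5, flow now 12.
No augmenting path remains; maximum flow = 12.
In the residual graph, reachable from Res: {Res, B}.
Min-cut edges: Res→A (7), B→E (5); capacity 7 + 5 = 12.
Cut capacity 14 exceeds the max flow 12, so it is not minimum.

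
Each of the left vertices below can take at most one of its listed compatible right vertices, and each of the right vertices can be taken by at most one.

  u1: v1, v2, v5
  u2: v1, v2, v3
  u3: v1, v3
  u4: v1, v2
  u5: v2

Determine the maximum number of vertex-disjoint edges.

Unit-capacity flow: source→left, listed edges, right→sink; max matching = max flow.
Augmenting path u1→v1 (+1); matched 1.
Augmenting path u2→v2 (+1); matched 2.
Augmenting path u3→v3 (+1); matched 3.
Augmenting path u4→v1→u1→v5 (+1); matched 4.
No augmenting path remains; maximum matching = 4.
König certificate: {u1, v1, v2, v3} is a vertex cover of size 4 (every listed pair touches it), so no matching can be larger.

4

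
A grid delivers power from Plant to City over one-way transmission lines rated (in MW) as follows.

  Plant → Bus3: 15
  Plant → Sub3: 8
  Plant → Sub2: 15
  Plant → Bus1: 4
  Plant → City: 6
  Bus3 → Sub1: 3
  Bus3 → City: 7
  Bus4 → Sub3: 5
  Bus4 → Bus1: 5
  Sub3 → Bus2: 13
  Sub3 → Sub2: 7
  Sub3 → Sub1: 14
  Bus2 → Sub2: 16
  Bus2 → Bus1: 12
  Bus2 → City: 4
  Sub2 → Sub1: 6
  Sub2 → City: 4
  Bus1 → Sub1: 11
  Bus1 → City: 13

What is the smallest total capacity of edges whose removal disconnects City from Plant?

Augment Plant→City: bottleneck 6, flow now 6.
Augment Plant→Bus3→City: bottleneck 7, flow now 13.
Augment Plant→Sub2→City: bottleneck 4, flow now 17.
Augment Plant→Bus1→City: bottleneck 4, flow now 21.
Augment Plant→Sub3→Bus2→City: bottleneck 4, flow now 25.
Augment Plant→Sub3→Bus2→Bus1→City: bottleneck 4, flow now 29.
No augmenting path remains; maximum flow = 29.
By max-flow min-cut, the minimum cut capacity equals the max flow.
In the residual graph, reachable from Plant: {Plant, Bus3, Sub2, Sub1}.
Min-cut edges: Plant→Sub3 (8), Plant→Bus1 (4), Plant→City (6), Bus3→City (7), Sub2→City (4); capacity 8 + 4 + 6 + 7 + 4 = 29.

29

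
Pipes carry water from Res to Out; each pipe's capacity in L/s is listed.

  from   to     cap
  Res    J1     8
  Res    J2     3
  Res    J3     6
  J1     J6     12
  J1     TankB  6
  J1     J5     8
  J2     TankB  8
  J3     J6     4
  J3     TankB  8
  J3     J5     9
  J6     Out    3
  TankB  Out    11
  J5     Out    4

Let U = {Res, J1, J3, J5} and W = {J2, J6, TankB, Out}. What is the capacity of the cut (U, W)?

37

Edges leaving {Res, J1, J3, J5}: Res→J2 (3), J1→J6 (12), J1→TankB (6), J3→J6 (4), J3→TankB (8), J5→Out (4).
Cut capacity = 3 + 12 + 6 + 4 + 8 + 4 = 37.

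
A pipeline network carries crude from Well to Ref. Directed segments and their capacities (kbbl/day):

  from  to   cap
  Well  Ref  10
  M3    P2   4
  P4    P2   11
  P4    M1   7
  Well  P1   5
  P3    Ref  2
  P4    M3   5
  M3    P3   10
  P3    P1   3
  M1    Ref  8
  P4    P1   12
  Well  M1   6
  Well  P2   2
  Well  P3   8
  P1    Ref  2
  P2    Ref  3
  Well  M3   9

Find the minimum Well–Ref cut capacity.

Augment Well→Ref: bottleneck 10, flow now 10.
Augment Well→M1→Ref: bottleneck 6, flow now 16.
Augment Well→P1→Ref: bottleneck 2, flow now 18.
Augment Well→P3→Ref: bottleneck 2, flow now 20.
Augment Well→P2→Ref: bottleneck 2, flow now 22.
Augment Well→M3→P2→Ref: bottleneck 1, flow now 23.
No augmenting path remains; maximum flow = 23.
By max-flow min-cut, the minimum cut capacity equals the max flow.
In the residual graph, reachable from Well: {Well, M3, P1, P3, P2}.
Min-cut edges: Well→M1 (6), Well→Ref (10), P1→Ref (2), P3→Ref (2), P2→Ref (3); capacity 6 + 10 + 2 + 2 + 3 = 23.

23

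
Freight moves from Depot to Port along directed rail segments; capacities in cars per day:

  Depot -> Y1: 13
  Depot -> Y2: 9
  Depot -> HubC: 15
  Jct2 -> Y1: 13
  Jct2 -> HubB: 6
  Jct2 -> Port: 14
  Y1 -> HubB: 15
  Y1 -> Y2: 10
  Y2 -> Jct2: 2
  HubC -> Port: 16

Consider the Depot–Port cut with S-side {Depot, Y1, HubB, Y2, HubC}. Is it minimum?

No — its capacity is 18, but the minimum cut has capacity 17.

Given cut capacity: 2 + 16 = 18.
Augment Depot→HubC→Port: bottleneck 15, flow now 15.
Augment Depot→Y2→Jct2→Port: bottleneck 2, flow now 17.
No augmenting path remains; maximum flow = 17.
In the residual graph, reachable from Depot: {Depot, Y1, HubB, Y2}.
Min-cut edges: Depot→HubC (15), Y2→Jct2 (2); capacity 15 + 2 = 17.
Cut capacity 18 exceeds the max flow 17, so it is not minimum.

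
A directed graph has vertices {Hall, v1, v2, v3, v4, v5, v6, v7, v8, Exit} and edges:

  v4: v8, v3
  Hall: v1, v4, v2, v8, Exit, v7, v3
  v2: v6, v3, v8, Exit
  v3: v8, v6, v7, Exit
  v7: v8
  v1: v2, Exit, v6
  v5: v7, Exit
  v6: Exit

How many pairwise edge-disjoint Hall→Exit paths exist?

5

Assign every edge capacity 1; by Menger, the answer equals the max flow.
Path Hall→Exit (+1); total 1.
Path Hall→v1→Exit (+1); total 2.
Path Hall→v2→Exit (+1); total 3.
Path Hall→v3→Exit (+1); total 4.
Path Hall→v4→v3→v6→Exit (+1); total 5.
No residual Hall→Exit path; max flow = 5.
Certifying cut of size 5: {Hall→Exit, Hall→v1, Hall→v2, Hall→v3, Hall→v4}.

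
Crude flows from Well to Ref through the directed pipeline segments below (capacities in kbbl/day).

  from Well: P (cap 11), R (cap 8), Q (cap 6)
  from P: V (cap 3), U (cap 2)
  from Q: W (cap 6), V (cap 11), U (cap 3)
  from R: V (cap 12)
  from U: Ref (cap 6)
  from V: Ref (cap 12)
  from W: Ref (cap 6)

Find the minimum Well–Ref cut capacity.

Augment Well→P→U→Ref: bottleneck 2, flow now 2.
Augment Well→P→V→Ref: bottleneck 3, flow now 5.
Augment Well→Q→U→Ref: bottleneck 3, flow now 8.
Augment Well→Q→V→Ref: bottleneck 3, flow now 11.
Augment Well→R→V→Ref: bottleneck 6, flow now 17.
Augment Well→R→V→Q→W→Ref: bottleneck 2, flow now 19. (uses reverse residual edge)
No augmenting path remains; maximum flow = 19.
By max-flow min-cut, the minimum cut capacity equals the max flow.
In the residual graph, reachable from Well: {Well, P}.
Min-cut edges: Well→Q (6), Well→R (8), P→U (2), P→V (3); capacity 6 + 8 + 2 + 3 = 19.

19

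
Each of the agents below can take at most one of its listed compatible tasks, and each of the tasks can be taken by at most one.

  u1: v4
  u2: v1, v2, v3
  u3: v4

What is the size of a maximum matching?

2

Unit-capacity flow: source→left, listed edges, right→sink; max matching = max flow.
Augmenting path u1→v4 (+1); matched 1.
Augmenting path u2→v1 (+1); matched 2.
No augmenting path remains; maximum matching = 2.
König certificate: {u2, v4} is a vertex cover of size 2 (every listed pair touches it), so no matching can be larger.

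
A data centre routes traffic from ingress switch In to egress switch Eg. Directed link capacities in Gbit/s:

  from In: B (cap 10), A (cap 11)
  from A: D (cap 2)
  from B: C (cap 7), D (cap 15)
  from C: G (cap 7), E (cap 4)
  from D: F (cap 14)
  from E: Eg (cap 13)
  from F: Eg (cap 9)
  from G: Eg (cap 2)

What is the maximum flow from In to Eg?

12

Augment In→A→D→F→Eg: bottleneck 2, flow now 2.
Augment In→B→C→E→Eg: bottleneck 4, flow now 6.
Augment In→B→C→G→Eg: bottleneck 2, flow now 8.
Augment In→B→D→F→Eg: bottleneck 4, flow now 12.
No augmenting path remains; maximum flow = 12.
In the residual graph, reachable from In: {In, A}.
Min-cut edges: In→B (10), A→D (2); capacity 10 + 2 = 12.
This cut is saturated, so no flow can exceed 12.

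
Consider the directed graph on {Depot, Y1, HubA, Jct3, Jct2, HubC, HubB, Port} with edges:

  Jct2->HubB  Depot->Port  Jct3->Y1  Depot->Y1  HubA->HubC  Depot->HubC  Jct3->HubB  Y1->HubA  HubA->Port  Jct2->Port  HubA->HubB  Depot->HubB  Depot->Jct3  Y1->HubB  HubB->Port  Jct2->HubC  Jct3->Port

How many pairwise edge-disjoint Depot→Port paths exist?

4

Assign every edge capacity 1; by Menger, the answer equals the max flow.
Path Depot→Port (+1); total 1.
Path Depot→Jct3→Port (+1); total 2.
Path Depot→HubB→Port (+1); total 3.
Path Depot→Y1→HubA→Port (+1); total 4.
No residual Depot→Port path; max flow = 4.
Certifying cut of size 4: {Depot→HubB, Depot→Jct3, Depot→Port, Depot→Y1}.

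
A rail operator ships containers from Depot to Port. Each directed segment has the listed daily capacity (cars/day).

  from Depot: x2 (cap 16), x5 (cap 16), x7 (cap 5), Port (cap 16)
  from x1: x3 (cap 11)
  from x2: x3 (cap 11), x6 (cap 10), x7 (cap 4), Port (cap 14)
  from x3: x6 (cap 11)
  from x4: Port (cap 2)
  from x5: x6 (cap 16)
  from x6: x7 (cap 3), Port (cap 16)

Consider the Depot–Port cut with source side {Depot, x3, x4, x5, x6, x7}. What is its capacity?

Edges leaving {Depot, x3, x4, x5, x6, x7}: Depot→x2 (16), Depot→Port (16), x4→Port (2), x6→Port (16).
Cut capacity = 16 + 16 + 2 + 16 = 50.

50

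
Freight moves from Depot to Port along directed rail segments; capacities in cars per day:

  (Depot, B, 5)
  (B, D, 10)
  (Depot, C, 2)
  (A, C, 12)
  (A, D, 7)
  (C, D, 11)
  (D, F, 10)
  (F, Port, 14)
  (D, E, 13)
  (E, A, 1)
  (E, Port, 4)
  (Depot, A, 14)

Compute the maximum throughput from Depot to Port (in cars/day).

14

Augment Depot→A→D→E→Port: bottleneck 4, flow now 4.
Augment Depot→A→D→F→Port: bottleneck 3, flow now 7.
Augment Depot→B→D→F→Port: bottleneck 5, flow now 12.
Augment Depot→C→D→F→Port: bottleneck 2, flow now 14.
No augmenting path remains; maximum flow = 14.
In the residual graph, reachable from Depot: {Depot, A, B, C, D, E}.
Min-cut edges: D→F (10), E→Port (4); capacity 10 + 4 = 14.
This cut is saturated, so no flow can exceed 14.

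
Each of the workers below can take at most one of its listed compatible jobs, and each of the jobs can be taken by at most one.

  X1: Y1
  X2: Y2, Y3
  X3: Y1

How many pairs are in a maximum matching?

Unit-capacity flow: source→left, listed edges, right→sink; max matching = max flow.
Augmenting path X1→Y1 (+1); matched 1.
Augmenting path X2→Y2 (+1); matched 2.
No augmenting path remains; maximum matching = 2.
König certificate: {X2, Y1} is a vertex cover of size 2 (every listed pair touches it), so no matching can be larger.

2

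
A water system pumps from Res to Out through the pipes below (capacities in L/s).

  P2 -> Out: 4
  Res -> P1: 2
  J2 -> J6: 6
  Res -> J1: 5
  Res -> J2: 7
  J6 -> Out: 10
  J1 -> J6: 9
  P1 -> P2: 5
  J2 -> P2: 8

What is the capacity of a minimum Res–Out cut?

14

Augment Res→J2→J6→Out: bottleneck 6, flow now 6.
Augment Res→J2→P2→Out: bottleneck 1, flow now 7.
Augment Res→P1→P2→Out: bottleneck 2, flow now 9.
Augment Res→J1→J6→Out: bottleneck 4, flow now 13.
Augment Res→J1→J6→J2→P2→Out: bottleneck 1, flow now 14. (uses reverse residual edge)
No augmenting path remains; maximum flow = 14.
By max-flow min-cut, the minimum cut capacity equals the max flow.
In the residual graph, reachable from Res: {Res}.
Min-cut edges: Res→J2 (7), Res→P1 (2), Res→J1 (5); capacity 7 + 2 + 5 = 14.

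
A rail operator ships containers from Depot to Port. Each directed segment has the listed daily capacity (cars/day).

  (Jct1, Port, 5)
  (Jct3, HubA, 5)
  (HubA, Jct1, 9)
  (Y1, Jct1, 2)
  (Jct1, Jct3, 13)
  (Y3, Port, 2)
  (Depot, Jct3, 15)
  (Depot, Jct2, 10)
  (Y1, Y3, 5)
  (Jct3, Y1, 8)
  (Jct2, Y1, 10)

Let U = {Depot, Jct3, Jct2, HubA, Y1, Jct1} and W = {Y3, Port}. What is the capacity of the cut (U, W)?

10

Edges leaving {Depot, Jct3, Jct2, HubA, Y1, Jct1}: Y1→Y3 (5), Jct1→Port (5).
Cut capacity = 5 + 5 = 10.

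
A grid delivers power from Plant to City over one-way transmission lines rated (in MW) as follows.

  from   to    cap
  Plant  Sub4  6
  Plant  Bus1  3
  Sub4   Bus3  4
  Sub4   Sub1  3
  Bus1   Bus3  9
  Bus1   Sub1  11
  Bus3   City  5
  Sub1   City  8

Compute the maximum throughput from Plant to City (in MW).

9

Augment Plant→Sub4→Bus3→City: bottleneck 4, flow now 4.
Augment Plant→Sub4→Sub1→City: bottleneck 2, flow now 6.
Augment Plant→Bus1→Bus3→City: bottleneck 1, flow now 7.
Augment Plant→Bus1→Sub1→City: bottleneck 2, flow now 9.
No augmenting path remains; maximum flow = 9.
In the residual graph, reachable from Plant: {Plant}.
Min-cut edges: Plant→Sub4 (6), Plant→Bus1 (3); capacity 6 + 3 = 9.
This cut is saturated, so no flow can exceed 9.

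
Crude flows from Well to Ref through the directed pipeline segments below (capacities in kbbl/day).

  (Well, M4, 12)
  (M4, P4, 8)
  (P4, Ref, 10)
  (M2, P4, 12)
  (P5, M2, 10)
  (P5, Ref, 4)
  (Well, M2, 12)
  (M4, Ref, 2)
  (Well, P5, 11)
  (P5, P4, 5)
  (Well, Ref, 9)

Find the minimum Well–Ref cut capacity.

25

Augment Well→Ref: bottleneck 9, flow now 9.
Augment Well→P5→Ref: bottleneck 4, flow now 13.
Augment Well→M4→Ref: bottleneck 2, flow now 15.
Augment Well→P5→P4→Ref: bottleneck 5, flow now 20.
Augment Well→M4→P4→Ref: bottleneck 5, flow now 25.
No augmenting path remains; maximum flow = 25.
By max-flow min-cut, the minimum cut capacity equals the max flow.
In the residual graph, reachable from Well: {Well, P5, M4, M2, P4}.
Min-cut edges: Well→Ref (9), P5→Ref (4), M4→Ref (2), P4→Ref (10); capacity 9 + 4 + 2 + 10 = 25.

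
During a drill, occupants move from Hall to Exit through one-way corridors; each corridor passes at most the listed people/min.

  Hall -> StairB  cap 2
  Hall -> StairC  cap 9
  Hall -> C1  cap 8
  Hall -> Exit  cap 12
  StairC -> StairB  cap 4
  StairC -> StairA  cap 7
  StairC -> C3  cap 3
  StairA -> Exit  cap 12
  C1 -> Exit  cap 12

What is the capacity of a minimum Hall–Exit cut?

Augment Hall→Exit: bottleneck 12, flow now 12.
Augment Hall→C1→Exit: bottleneck 8, flow now 20.
Augment Hall→StairC→StairA→Exit: bottleneck 7, flow now 27.
No augmenting path remains; maximum flow = 27.
By max-flow min-cut, the minimum cut capacity equals the max flow.
In the residual graph, reachable from Hall: {Hall, StairB, StairC, C3}.
Min-cut edges: Hall→C1 (8), Hall→Exit (12), StairC→StairA (7); capacity 8 + 12 + 7 = 27.

27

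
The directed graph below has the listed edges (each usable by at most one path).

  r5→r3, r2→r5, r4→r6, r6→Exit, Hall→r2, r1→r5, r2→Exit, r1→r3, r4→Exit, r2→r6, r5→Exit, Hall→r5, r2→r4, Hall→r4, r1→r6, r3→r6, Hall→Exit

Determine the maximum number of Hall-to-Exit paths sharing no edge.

Assign every edge capacity 1; by Menger, the answer equals the max flow.
Path Hall→Exit (+1); total 1.
Path Hall→r2→Exit (+1); total 2.
Path Hall→r4→Exit (+1); total 3.
Path Hall→r5→Exit (+1); total 4.
No residual Hall→Exit path; max flow = 4.
Certifying cut of size 4: {Hall→Exit, Hall→r2, Hall→r4, Hall→r5}.

4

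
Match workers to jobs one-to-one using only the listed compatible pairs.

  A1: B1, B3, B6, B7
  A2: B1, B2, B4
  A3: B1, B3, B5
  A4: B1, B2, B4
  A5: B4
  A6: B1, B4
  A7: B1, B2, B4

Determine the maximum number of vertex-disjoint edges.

Unit-capacity flow: source→left, listed edges, right→sink; max matching = max flow.
Augmenting path A1→B1 (+1); matched 1.
Augmenting path A2→B2 (+1); matched 2.
Augmenting path A3→B3 (+1); matched 3.
Augmenting path A4→B4 (+1); matched 4.
Augmenting path A6→B1→A1→B6 (+1); matched 5.
No augmenting path remains; maximum matching = 5.
König certificate: {A1, A3, B1, B2, B4} is a vertex cover of size 5 (every listed pair touches it), so no matching can be larger.

5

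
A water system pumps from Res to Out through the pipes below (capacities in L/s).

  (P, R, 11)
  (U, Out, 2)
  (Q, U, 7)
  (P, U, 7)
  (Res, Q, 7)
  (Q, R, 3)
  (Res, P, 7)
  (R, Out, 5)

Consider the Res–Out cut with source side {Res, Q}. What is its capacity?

Edges leaving {Res, Q}: Res→P (7), Q→R (3), Q→U (7).
Cut capacity = 7 + 3 + 7 = 17.

17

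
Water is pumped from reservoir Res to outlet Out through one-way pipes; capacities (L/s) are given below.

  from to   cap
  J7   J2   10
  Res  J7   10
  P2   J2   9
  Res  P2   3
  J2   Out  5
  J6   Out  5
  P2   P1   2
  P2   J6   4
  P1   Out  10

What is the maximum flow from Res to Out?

8

Augment Res→P2→P1→Out: bottleneck 2, flow now 2.
Augment Res→P2→J6→Out: bottleneck 1, flow now 3.
Augment Res→J7→J2→Out: bottleneck 5, flow now 8.
No augmenting path remains; maximum flow = 8.
In the residual graph, reachable from Res: {Res, J7, J2}.
Min-cut edges: Res→P2 (3), J2→Out (5); capacity 3 + 5 = 8.
This cut is saturated, so no flow can exceed 8.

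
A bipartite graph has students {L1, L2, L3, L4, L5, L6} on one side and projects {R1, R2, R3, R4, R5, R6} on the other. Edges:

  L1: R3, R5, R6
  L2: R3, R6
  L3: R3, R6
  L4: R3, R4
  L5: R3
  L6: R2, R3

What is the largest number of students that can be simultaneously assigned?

5

Unit-capacity flow: source→left, listed edges, right→sink; max matching = max flow.
Augmenting path L1→R3 (+1); matched 1.
Augmenting path L2→R6 (+1); matched 2.
Augmenting path L4→R4 (+1); matched 3.
Augmenting path L6→R2 (+1); matched 4.
Augmenting path L3→R3→L1→R5 (+1); matched 5.
No augmenting path remains; maximum matching = 5.
König certificate: {L1, L4, L6, R3, R6} is a vertex cover of size 5 (every listed pair touches it), so no matching can be larger.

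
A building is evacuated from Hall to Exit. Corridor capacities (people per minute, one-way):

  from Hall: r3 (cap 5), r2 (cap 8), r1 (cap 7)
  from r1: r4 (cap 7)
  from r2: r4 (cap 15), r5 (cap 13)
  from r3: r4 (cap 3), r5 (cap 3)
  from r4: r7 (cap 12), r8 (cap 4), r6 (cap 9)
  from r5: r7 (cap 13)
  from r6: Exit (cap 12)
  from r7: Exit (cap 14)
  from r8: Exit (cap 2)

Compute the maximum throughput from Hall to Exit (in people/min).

20

Augment Hall→r1→r4→r6→Exit: bottleneck 7, flow now 7.
Augment Hall→r2→r4→r6→Exit: bottleneck 2, flow now 9.
Augment Hall→r2→r4→r7→Exit: bottleneck 6, flow now 15.
Augment Hall→r3→r4→r7→Exit: bottleneck 3, flow now 18.
Augment Hall→r3→r5→r7→Exit: bottleneck 2, flow now 20.
No augmenting path remains; maximum flow = 20.
In the residual graph, reachable from Hall: {Hall}.
Min-cut edges: Hall→r1 (7), Hall→r2 (8), Hall→r3 (5); capacity 7 + 8 + 5 = 20.
This cut is saturated, so no flow can exceed 20.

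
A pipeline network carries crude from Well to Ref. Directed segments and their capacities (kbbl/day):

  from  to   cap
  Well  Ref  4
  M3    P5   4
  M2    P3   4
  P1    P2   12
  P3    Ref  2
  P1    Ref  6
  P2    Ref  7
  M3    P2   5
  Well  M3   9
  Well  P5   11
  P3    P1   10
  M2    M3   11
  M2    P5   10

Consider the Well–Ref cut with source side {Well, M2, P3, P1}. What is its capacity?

65

Edges leaving {Well, M2, P3, P1}: Well→M3 (9), Well→P5 (11), Well→Ref (4), M2→M3 (11), M2→P5 (10), P3→Ref (2), P1→P2 (12), P1→Ref (6).
Cut capacity = 9 + 11 + 4 + 11 + 10 + 2 + 12 + 6 = 65.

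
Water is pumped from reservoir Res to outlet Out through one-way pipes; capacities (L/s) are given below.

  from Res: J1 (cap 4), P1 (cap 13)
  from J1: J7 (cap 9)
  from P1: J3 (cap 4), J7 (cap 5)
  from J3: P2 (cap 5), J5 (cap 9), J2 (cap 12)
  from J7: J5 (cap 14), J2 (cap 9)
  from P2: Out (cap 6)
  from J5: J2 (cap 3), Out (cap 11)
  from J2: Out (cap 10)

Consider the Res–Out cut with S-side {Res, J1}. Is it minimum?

No — its capacity is 22, but the minimum cut has capacity 13.

Given cut capacity: 13 + 9 = 22.
Augment Res→J1→J7→J5→Out: bottleneck 4, flow now 4.
Augment Res→P1→J3→P2→Out: bottleneck 4, flow now 8.
Augment Res→P1→J7→J5→Out: bottleneck 5, flow now 13.
No augmenting path remains; maximum flow = 13.
In the residual graph, reachable from Res: {Res, P1}.
Min-cut edges: Res→J1 (4), P1→J3 (4), P1→J7 (5); capacity 4 + 4 + 5 = 13.
Cut capacity 22 exceeds the max flow 13, so it is not minimum.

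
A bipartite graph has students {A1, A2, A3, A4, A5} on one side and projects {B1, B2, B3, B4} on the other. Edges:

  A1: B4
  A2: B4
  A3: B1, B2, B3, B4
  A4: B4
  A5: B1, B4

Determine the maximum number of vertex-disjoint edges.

3

Unit-capacity flow: source→left, listed edges, right→sink; max matching = max flow.
Augmenting path A1→B4 (+1); matched 1.
Augmenting path A3→B1 (+1); matched 2.
Augmenting path A5→B1→A3→B2 (+1); matched 3.
No augmenting path remains; maximum matching = 3.
König certificate: {A3, A5, B4} is a vertex cover of size 3 (every listed pair touches it), so no matching can be larger.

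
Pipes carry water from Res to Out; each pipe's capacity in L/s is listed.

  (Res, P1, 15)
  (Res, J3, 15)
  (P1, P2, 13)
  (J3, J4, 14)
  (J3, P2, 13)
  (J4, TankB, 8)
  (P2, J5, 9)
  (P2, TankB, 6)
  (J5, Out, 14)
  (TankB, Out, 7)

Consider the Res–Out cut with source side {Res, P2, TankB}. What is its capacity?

Edges leaving {Res, P2, TankB}: Res→P1 (15), Res→J3 (15), P2→J5 (9), TankB→Out (7).
Cut capacity = 15 + 15 + 9 + 7 = 46.

46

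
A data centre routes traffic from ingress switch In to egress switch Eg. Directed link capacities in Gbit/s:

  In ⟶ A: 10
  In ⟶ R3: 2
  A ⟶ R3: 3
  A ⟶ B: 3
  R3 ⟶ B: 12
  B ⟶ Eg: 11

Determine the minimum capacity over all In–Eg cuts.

Augment In→A→B→Eg: bottleneck 3, flow now 3.
Augment In→R3→B→Eg: bottleneck 2, flow now 5.
Augment In→A→R3→B→Eg: bottleneck 3, flow now 8.
No augmenting path remains; maximum flow = 8.
By max-flow min-cut, the minimum cut capacity equals the max flow.
In the residual graph, reachable from In: {In, A}.
Min-cut edges: In→R3 (2), A→R3 (3), A→B (3); capacity 2 + 3 + 3 = 8.

8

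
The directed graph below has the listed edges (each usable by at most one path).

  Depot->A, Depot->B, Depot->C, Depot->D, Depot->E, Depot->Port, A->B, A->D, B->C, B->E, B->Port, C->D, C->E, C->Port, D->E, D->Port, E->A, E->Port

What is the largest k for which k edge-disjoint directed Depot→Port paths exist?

Assign every edge capacity 1; by Menger, the answer equals the max flow.
Path Depot→Port (+1); total 1.
Path Depot→B→Port (+1); total 2.
Path Depot→C→Port (+1); total 3.
Path Depot→D→Port (+1); total 4.
Path Depot→E→Port (+1); total 5.
No residual Depot→Port path; max flow = 5.
Certifying cut of size 5: {B→Port, C→Port, D→Port, Depot→Port, E→Port}.

5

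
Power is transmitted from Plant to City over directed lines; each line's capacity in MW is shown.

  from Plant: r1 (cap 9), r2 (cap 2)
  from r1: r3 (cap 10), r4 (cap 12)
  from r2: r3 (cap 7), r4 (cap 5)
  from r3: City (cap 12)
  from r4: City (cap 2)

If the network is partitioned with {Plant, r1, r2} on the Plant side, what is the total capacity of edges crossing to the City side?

Edges leaving {Plant, r1, r2}: r1→r3 (10), r1→r4 (12), r2→r3 (7), r2→r4 (5).
Cut capacity = 10 + 12 + 7 + 5 = 34.

34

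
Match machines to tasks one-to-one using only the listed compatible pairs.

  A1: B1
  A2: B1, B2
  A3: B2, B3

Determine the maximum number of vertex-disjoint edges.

3

Unit-capacity flow: source→left, listed edges, right→sink; max matching = max flow.
Augmenting path A1→B1 (+1); matched 1.
Augmenting path A2→B2 (+1); matched 2.
Augmenting path A3→B3 (+1); matched 3.
No augmenting path remains; maximum matching = 3.
König certificate: {A1, A2, A3} is a vertex cover of size 3 (every listed pair touches it), so no matching can be larger.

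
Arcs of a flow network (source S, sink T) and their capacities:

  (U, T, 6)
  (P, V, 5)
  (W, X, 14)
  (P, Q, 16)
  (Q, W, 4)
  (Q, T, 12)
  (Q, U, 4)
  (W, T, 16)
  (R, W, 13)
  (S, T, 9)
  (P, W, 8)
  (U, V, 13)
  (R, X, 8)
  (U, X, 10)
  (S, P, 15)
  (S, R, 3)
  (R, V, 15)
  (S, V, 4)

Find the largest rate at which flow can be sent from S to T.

Augment S→T: bottleneck 9, flow now 9.
Augment S→P→Q→T: bottleneck 12, flow now 21.
Augment S→P→W→T: bottleneck 3, flow now 24.
Augment S→R→W→T: bottleneck 3, flow now 27.
No augmenting path remains; maximum flow = 27.
In the residual graph, reachable from S: {S, V}.
Min-cut edges: S→P (15), S→R (3), S→T (9); capacity 15 + 3 + 9 = 27.
This cut is saturated, so no flow can exceed 27.

27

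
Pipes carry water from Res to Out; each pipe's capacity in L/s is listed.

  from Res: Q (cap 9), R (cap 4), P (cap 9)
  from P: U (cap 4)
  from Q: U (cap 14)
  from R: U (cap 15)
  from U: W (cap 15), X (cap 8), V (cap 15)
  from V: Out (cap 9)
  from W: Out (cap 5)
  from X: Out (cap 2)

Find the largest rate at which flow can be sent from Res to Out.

16

Augment Res→P→U→V→Out: bottleneck 4, flow now 4.
Augment Res→Q→U→V→Out: bottleneck 5, flow now 9.
Augment Res→Q→U→W→Out: bottleneck 4, flow now 13.
Augment Res→R→U→W→Out: bottleneck 1, flow now 14.
Augment Res→R→U→X→Out: bottleneck 2, flow now 16.
No augmenting path remains; maximum flow = 16.
In the residual graph, reachable from Res: {Res, P, Q, R, U, V, W, X}.
Min-cut edges: V→Out (9), W→Out (5), X→Out (2); capacity 9 + 5 + 2 = 16.
This cut is saturated, so no flow can exceed 16.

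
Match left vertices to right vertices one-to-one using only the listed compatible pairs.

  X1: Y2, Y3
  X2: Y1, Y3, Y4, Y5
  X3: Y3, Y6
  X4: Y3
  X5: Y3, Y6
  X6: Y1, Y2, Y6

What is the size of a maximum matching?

5

Unit-capacity flow: source→left, listed edges, right→sink; max matching = max flow.
Augmenting path X1→Y2 (+1); matched 1.
Augmenting path X2→Y1 (+1); matched 2.
Augmenting path X3→Y3 (+1); matched 3.
Augmenting path X5→Y6 (+1); matched 4.
Augmenting path X6→Y1→X2→Y4 (+1); matched 5.
No augmenting path remains; maximum matching = 5.
König certificate: {X1, X2, X6, Y3, Y6} is a vertex cover of size 5 (every listed pair touches it), so no matching can be larger.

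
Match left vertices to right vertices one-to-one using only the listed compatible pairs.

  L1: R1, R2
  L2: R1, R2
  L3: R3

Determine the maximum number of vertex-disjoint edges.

3

Unit-capacity flow: source→left, listed edges, right→sink; max matching = max flow.
Augmenting path L1→R1 (+1); matched 1.
Augmenting path L2→R2 (+1); matched 2.
Augmenting path L3→R3 (+1); matched 3.
No augmenting path remains; maximum matching = 3.
König certificate: {L1, L2, L3} is a vertex cover of size 3 (every listed pair touches it), so no matching can be larger.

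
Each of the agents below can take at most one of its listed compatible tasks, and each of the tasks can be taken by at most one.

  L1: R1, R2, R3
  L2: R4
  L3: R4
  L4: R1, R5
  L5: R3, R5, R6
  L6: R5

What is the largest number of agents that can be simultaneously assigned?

5

Unit-capacity flow: source→left, listed edges, right→sink; max matching = max flow.
Augmenting path L1→R1 (+1); matched 1.
Augmenting path L2→R4 (+1); matched 2.
Augmenting path L4→R5 (+1); matched 3.
Augmenting path L5→R3 (+1); matched 4.
Augmenting path L6→R5→L4→R1→L1→R2 (+1); matched 5.
No augmenting path remains; maximum matching = 5.
König certificate: {L1, L4, L5, L6, R4} is a vertex cover of size 5 (every listed pair touches it), so no matching can be larger.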